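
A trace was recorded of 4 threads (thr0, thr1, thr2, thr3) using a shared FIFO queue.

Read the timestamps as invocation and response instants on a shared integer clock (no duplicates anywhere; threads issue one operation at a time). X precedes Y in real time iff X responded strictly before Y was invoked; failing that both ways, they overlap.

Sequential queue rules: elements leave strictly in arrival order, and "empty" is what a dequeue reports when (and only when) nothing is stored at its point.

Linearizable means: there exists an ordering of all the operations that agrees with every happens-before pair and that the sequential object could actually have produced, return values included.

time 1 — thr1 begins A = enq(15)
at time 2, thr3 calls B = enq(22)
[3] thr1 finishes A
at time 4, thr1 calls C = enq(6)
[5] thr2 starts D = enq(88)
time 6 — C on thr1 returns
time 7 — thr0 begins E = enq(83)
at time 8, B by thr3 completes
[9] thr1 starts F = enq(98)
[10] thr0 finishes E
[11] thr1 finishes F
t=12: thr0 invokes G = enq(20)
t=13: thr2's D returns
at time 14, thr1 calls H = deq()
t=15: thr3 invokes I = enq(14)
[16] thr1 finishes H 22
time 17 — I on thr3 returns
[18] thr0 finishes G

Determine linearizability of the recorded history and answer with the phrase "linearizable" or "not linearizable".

witness order: B, A, C, D, E, F, G, H, I
1. B enq(22), leaving queue <22>
2. A enq(15), leaving queue <22,15>
3. C enq(6), leaving queue <22,15,6>
4. D enq(88), leaving queue <22,15,6,88>
5. E enq(83), leaving queue <22,15,6,88,83>
6. F enq(98), leaving queue <22,15,6,88,83,98>
7. G enq(20), leaving queue <22,15,6,88,83,98,20>
8. H deq() → 22, leaving queue <15,6,88,83,98,20>
9. I enq(14), leaving queue <15,6,88,83,98,20,14>

linearizable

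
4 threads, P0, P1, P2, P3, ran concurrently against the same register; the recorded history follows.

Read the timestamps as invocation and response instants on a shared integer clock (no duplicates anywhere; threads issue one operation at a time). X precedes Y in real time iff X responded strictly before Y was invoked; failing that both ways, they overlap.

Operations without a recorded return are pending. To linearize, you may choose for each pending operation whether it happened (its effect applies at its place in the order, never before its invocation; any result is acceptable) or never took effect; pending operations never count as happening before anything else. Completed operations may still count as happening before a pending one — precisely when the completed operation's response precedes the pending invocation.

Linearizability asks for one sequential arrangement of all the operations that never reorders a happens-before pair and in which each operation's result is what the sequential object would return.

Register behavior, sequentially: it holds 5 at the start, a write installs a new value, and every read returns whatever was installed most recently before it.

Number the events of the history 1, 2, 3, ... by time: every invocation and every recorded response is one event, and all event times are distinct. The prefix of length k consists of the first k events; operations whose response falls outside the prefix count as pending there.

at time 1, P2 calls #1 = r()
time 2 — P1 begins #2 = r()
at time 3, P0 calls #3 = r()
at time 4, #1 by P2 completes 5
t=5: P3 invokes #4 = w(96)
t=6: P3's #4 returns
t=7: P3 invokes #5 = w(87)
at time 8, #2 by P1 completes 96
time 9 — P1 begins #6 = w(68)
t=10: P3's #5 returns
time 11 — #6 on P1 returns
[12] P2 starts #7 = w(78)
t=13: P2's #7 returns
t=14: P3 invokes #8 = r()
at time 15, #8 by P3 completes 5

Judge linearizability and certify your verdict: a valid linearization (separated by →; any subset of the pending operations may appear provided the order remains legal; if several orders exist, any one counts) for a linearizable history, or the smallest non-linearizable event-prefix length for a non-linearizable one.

not linearizable — minimal violating prefix: 15 events

through event 14 a valid linearization exists; event 15 (#8 responding at time 15) ends that
7 orders of the 7 completed register ops respect real time; none is legal
completion choices over the 1 pending operation (#3) were checked; none helps
one such order, #1, #2, #4, #5, #6, #7, #8 (pending dropped), breaks at step 2 where #2 r() → 96 is illegal
one such order, #1, #2, #4, #6, #5, #7, #8 (pending dropped), breaks at step 2 where #2 r() → 96 is illegal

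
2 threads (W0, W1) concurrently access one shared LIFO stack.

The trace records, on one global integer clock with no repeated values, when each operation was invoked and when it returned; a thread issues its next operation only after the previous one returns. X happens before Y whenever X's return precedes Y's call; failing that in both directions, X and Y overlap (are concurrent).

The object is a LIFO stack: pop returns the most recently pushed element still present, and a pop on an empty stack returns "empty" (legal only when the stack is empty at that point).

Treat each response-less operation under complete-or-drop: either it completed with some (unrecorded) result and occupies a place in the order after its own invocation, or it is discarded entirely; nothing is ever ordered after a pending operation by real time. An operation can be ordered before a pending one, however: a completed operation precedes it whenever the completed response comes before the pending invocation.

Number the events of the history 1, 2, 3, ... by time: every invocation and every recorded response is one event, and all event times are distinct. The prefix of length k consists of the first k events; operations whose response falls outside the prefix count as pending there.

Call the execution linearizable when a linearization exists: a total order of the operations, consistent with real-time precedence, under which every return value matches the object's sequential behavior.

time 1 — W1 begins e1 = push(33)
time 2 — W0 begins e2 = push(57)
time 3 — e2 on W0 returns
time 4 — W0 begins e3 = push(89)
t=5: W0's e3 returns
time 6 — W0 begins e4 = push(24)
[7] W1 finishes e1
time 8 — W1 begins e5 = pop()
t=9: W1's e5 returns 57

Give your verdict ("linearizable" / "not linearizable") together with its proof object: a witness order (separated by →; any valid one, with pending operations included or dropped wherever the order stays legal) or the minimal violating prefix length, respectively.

already the first 9 events (up to e5's response at time 9) admit no linearization; the first 8 still do
the 4 completed operations admit 3 real-time orders; each fails the LIFO stack replay
include/drop combinations of the 1 pending operation (e4) were all tried; none helps
sample order e1, e2, e3, e5 (pending dropped) stalls at step 4 — e5 pop() → 57 has no legal effect
sample order e2, e1, e3, e5 (pending dropped) stalls at step 4 — e5 pop() → 57 has no legal effect

not linearizable — minimal violating prefix: 9 events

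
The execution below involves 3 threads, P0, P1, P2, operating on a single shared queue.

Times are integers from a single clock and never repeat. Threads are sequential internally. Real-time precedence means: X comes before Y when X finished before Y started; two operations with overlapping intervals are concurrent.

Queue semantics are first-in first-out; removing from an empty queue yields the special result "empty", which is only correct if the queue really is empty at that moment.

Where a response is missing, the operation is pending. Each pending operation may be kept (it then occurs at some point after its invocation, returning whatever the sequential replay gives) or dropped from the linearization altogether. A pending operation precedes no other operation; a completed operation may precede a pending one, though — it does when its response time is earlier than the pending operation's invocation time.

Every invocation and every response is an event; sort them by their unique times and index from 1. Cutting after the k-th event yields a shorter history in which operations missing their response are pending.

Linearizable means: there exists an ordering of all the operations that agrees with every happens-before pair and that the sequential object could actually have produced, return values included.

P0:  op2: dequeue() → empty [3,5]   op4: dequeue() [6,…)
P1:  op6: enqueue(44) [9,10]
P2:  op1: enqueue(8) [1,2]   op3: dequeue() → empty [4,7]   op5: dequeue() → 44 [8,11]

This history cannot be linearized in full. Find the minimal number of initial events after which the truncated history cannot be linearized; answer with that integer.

one valid order for events 1..6 is op1, op3, op2:
step 1: op1 enqueue(8) — queue <8>
step 2: op3 dequeue() (pending, included) — queue <>
step 3: op2 dequeue() → empty — queue <>
with event 7 included (op3 responding at time 7), all real-time-consistent orders fail
include/drop combinations of the 1 pending operation (op4) were all tried; none helps
e.g. op1, op2, op3 (pending dropped): illegal at step 2, since op2 dequeue() → empty cannot apply there
e.g. op1, op3, op2 (pending dropped): illegal at step 2, since op3 dequeue() → empty cannot apply there

7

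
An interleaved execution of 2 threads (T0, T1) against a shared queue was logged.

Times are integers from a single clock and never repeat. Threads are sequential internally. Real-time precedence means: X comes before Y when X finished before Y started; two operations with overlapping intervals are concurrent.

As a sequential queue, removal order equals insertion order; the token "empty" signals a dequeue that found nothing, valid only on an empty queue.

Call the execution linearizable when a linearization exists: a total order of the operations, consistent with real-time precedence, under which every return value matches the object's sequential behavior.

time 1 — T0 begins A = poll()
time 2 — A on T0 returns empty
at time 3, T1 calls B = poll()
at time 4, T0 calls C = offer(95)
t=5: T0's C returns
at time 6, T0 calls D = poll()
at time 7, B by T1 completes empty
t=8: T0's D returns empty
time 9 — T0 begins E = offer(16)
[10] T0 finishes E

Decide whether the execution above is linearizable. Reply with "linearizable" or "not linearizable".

not linearizable

prefix check: 1..7 passes, 1..8 fails once D's time-8 response joins
all 3 real-time-respecting orders fail — 4 completed queue operations, no legal replay
for example A, B, C, D fails at step 4: D poll() → empty is not legal there
for example A, C, B, D fails at step 3: B poll() → empty is not legal there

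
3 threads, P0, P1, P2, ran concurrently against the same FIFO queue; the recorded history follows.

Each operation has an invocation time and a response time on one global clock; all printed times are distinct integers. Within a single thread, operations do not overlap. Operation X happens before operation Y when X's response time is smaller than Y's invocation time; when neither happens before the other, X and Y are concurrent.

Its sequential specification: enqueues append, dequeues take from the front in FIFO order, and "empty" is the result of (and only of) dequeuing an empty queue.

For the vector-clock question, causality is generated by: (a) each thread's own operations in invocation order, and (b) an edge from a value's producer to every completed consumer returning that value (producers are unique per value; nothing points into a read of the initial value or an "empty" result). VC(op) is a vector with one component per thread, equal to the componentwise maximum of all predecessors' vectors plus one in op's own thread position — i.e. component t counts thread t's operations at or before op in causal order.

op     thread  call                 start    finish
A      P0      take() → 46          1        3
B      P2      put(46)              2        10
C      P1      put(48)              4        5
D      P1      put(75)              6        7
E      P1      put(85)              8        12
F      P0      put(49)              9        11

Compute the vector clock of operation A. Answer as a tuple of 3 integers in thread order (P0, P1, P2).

no predecessors for B (invoked 2): P2 increments from zero → (0, 0, 1)
no predecessors for C (invoked 4): P1 increments from zero → (0, 1, 0)
from VC(C)=(0, 1, 0), D (invoked 6) maxes components and bumps P1 → (0, 2, 0)
from VC(B)=(0, 0, 1), A (invoked 1) maxes components and bumps P0 → (1, 0, 1)
from VC(D)=(0, 2, 0), E (invoked 8) maxes components and bumps P1 → (0, 3, 0)
from VC(A)=(1, 0, 1), F (invoked 9) maxes components and bumps P0 → (2, 0, 1)
target: VC(A) = (1, 0, 1)

(1, 0, 1)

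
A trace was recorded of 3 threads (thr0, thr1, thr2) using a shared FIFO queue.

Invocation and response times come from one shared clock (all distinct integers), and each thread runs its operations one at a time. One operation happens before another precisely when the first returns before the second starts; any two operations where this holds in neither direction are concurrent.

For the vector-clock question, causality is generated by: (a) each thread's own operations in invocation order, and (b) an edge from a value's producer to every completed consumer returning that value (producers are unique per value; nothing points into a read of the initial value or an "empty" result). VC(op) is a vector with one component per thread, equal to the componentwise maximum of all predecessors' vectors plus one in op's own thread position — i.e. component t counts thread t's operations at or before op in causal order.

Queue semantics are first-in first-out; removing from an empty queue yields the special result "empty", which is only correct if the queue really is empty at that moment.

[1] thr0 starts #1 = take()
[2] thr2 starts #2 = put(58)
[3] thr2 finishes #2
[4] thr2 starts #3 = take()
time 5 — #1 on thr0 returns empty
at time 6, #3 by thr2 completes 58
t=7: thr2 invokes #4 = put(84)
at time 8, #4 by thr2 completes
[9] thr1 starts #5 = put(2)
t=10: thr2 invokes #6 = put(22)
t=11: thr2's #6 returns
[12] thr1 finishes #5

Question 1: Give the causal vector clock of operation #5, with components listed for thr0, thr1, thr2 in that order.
(0, 1, 0)

#2, invoked 2, has no incoming edges; only thr2's bump applies → (0, 0, 1)
#5, invoked 9, has no incoming edges; only thr1's bump applies → (0, 1, 0)
#1, invoked 1, has no incoming edges; only thr0's bump applies → (1, 0, 0)
merge at #3 (invoked 4): VC(#2)=(0, 0, 1), own-thread bump on thr2 → (0, 0, 2)
merge at #4 (invoked 7): VC(#3)=(0, 0, 2), own-thread bump on thr2 → (0, 0, 3)
merge at #6 (invoked 10): VC(#4)=(0, 0, 3), own-thread bump on thr2 → (0, 0, 4)
target: VC(#5) = (0, 1, 0)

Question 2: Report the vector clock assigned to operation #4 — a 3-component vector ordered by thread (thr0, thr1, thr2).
(0, 0, 3)

invoked at 2, #2 has no predecessors; its own thr2 bump gives (0, 0, 1)
invoked at 9, #5 has no predecessors; its own thr1 bump gives (0, 1, 0)
invoked at 1, #1 has no predecessors; its own thr0 bump gives (1, 0, 0)
from VC(#2)=(0, 0, 1), #3 (invoked 4) maxes components and bumps thr2 → (0, 0, 2)
from VC(#3)=(0, 0, 2), #4 (invoked 7) maxes components and bumps thr2 → (0, 0, 3)
from VC(#4)=(0, 0, 3), #6 (invoked 10) maxes components and bumps thr2 → (0, 0, 4)
target: VC(#4) = (0, 0, 3)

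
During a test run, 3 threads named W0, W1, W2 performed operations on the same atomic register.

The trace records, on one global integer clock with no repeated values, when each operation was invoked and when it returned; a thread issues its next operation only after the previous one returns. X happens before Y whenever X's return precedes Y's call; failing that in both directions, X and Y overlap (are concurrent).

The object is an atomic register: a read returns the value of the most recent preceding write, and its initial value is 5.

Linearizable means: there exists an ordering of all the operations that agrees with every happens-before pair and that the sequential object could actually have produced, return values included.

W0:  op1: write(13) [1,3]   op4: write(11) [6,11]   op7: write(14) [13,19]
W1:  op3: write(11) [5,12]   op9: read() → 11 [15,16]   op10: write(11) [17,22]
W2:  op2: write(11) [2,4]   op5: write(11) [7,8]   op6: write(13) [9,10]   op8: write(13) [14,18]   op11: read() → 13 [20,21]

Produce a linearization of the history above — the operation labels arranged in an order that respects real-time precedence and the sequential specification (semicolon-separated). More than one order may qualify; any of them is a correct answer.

1. op1 write(13), leaving value 13
2. op2 write(11), leaving value 11
3. op3 write(11), leaving value 11
4. op5 write(11), leaving value 11
5. op6 write(13), leaving value 13
6. op4 write(11), leaving value 11
7. op9 read() → 11, leaving value 11
8. op7 write(14), leaving value 14
9. op8 write(13), leaving value 13
10. op11 read() → 13, leaving value 13
11. op10 write(11), leaving value 11

op1; op2; op3; op5; op6; op4; op9; op7; op8; op11; op10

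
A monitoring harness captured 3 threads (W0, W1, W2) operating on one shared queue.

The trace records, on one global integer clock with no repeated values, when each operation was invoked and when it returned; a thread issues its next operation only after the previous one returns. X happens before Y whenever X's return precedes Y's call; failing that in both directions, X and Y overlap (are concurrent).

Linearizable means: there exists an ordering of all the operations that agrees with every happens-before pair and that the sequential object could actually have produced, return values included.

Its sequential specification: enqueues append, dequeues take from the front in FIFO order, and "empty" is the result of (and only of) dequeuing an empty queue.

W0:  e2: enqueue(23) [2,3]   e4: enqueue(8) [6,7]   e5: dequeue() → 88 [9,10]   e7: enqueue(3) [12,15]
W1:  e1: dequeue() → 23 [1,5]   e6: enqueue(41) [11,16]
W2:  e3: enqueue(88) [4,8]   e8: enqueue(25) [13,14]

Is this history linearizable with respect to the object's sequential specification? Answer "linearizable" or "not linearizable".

one valid linearization: e2, e1, e3, e4, e5, e6, e7, e8
after step 1 (e2 enqueue(23)): queue <23>
after step 2 (e1 dequeue() → 23): queue <>
after step 3 (e3 enqueue(88)): queue <88>
after step 4 (e4 enqueue(8)): queue <88,8>
after step 5 (e5 dequeue() → 88): queue <8>
after step 6 (e6 enqueue(41)): queue <8,41>
after step 7 (e7 enqueue(3)): queue <8,41,3>
after step 8 (e8 enqueue(25)): queue <8,41,3,25>

linearizable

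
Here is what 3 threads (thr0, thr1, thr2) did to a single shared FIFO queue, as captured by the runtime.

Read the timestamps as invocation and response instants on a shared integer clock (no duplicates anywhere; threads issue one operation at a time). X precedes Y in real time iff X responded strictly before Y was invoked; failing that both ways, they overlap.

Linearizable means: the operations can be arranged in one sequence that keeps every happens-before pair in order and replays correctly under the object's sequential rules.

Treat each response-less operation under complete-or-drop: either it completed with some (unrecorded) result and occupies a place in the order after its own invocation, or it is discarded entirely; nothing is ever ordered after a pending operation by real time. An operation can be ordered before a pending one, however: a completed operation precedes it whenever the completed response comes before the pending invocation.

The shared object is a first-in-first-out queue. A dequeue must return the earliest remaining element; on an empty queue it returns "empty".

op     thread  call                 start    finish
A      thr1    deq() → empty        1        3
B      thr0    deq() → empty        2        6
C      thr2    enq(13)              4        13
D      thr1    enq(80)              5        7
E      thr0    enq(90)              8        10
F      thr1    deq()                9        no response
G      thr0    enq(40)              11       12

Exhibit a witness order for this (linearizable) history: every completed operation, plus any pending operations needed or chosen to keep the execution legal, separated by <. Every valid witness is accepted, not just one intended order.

A < B < C < D < E < F < G

after step 1 (A deq() → empty): queue <>
after step 2 (B deq() → empty): queue <>
after step 3 (C enq(13)): queue <13>
after step 4 (D enq(80)): queue <13,80>
after step 5 (E enq(90)): queue <13,80,90>
after step 6 (F deq() (pending, included)): queue <80,90>
after step 7 (G enq(40)): queue <80,90,40>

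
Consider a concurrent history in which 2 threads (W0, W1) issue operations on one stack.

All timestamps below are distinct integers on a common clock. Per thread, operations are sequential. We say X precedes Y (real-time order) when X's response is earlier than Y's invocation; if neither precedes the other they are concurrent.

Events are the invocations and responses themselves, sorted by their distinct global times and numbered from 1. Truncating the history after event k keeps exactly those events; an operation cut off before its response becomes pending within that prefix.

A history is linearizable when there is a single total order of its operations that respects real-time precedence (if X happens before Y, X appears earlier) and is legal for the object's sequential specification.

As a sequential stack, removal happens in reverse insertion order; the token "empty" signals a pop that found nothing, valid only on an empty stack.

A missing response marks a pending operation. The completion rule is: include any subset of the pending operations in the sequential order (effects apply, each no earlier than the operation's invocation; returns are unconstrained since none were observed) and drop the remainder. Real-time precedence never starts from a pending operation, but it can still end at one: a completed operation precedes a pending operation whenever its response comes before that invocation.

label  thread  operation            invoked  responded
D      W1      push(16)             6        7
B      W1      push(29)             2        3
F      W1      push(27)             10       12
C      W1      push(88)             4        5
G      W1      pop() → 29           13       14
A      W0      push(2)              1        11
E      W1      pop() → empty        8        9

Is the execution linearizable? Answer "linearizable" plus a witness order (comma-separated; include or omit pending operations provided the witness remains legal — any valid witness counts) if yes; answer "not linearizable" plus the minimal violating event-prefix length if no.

the violation lands at event 9, E's response at time 9: events 1..8 linearize, events 1..9 do not
exactly one order of the 4 completed ops respects real time; the stack replay fails
no completion choice of the 1 pending operation (A) rescues it — every subset was tried
for example B, C, D, E (pending dropped) fails at step 4: E pop() → empty is not legal there

not linearizable — minimal violating prefix: 9 events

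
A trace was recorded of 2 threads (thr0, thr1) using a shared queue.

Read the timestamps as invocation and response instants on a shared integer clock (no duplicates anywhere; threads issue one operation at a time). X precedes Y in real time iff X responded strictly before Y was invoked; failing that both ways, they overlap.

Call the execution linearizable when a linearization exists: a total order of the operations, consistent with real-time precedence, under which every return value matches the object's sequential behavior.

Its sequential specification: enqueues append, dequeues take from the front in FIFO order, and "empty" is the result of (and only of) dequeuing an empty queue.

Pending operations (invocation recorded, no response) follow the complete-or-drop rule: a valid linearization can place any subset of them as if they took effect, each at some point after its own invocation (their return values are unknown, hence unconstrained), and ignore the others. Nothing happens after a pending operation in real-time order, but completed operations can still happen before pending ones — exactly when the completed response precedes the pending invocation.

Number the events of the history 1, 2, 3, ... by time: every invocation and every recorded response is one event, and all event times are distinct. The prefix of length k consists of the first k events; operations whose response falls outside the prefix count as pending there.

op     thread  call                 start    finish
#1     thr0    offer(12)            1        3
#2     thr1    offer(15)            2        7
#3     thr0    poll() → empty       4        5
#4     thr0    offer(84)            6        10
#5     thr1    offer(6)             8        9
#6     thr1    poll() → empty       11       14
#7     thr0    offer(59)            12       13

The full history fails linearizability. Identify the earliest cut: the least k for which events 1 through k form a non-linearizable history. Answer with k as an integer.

5

events 1..4 are linearizable, e.g. via #1:
1. #1 offer(12), leaving queue <12>
include event 5 — #3 responding at 5 — and every candidate order breaks
including or dropping the 1 pending operation (#2) in any combination fails
one such order, #1, #3 (pending dropped), breaks at step 2 where #3 poll() → empty is illegal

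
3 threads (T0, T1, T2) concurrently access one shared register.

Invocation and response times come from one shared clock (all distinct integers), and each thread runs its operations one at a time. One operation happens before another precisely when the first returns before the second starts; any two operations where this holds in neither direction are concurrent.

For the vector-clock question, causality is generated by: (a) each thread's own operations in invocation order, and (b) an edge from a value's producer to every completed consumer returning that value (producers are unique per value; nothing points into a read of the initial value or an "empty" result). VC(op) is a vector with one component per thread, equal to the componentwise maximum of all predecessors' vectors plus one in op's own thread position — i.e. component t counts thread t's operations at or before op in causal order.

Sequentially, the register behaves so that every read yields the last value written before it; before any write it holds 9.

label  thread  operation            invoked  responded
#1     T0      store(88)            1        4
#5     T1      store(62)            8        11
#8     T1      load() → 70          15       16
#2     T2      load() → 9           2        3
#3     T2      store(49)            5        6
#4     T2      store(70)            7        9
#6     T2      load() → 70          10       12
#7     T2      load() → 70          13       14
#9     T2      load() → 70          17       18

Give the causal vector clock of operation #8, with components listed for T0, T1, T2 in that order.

#2 (invocation 2): nothing precedes it; T2's component alone gives (0, 0, 1)
#5 (invocation 8): nothing precedes it; T1's component alone gives (0, 1, 0)
#1 (invocation 1): nothing precedes it; T0's component alone gives (1, 0, 0)
#3 (invocation 5): componentwise max over VC(#2)=(0, 0, 1), +1 at T2, giving (0, 0, 2)
#4 (invocation 7): componentwise max over VC(#3)=(0, 0, 2), +1 at T2, giving (0, 0, 3)
#6 (invocation 10): componentwise max over VC(#4)=(0, 0, 3), +1 at T2, giving (0, 0, 4)
#7 (invocation 13): componentwise max over VC(#4)=(0, 0, 3), VC(#6)=(0, 0, 4), +1 at T2, giving (0, 0, 5)
#8 (invocation 15): componentwise max over VC(#4)=(0, 0, 3), VC(#5)=(0, 1, 0), +1 at T1, giving (0, 2, 3)
#9 (invocation 17): componentwise max over VC(#4)=(0, 0, 3), VC(#7)=(0, 0, 5), +1 at T2, giving (0, 0, 6)
target: VC(#8) = (0, 2, 3)

(0, 2, 3)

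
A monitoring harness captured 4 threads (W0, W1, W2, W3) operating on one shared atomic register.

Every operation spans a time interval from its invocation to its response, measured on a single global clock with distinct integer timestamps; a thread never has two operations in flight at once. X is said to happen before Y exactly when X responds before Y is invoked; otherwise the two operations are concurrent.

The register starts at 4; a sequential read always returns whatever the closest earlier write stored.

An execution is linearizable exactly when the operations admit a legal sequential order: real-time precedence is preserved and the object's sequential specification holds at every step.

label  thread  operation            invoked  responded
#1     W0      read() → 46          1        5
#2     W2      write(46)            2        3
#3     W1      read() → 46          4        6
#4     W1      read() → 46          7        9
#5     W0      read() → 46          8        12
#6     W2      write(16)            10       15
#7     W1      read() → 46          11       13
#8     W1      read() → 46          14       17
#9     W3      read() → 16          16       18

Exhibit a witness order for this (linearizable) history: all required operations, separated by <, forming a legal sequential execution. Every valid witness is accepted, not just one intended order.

1. #2 write(46), leaving value 46
2. #1 read() → 46, leaving value 46
3. #3 read() → 46, leaving value 46
4. #4 read() → 46, leaving value 46
5. #5 read() → 46, leaving value 46
6. #7 read() → 46, leaving value 46
7. #8 read() → 46, leaving value 46
8. #6 write(16), leaving value 16
9. #9 read() → 16, leaving value 16

#2 < #1 < #3 < #4 < #5 < #7 < #8 < #6 < #9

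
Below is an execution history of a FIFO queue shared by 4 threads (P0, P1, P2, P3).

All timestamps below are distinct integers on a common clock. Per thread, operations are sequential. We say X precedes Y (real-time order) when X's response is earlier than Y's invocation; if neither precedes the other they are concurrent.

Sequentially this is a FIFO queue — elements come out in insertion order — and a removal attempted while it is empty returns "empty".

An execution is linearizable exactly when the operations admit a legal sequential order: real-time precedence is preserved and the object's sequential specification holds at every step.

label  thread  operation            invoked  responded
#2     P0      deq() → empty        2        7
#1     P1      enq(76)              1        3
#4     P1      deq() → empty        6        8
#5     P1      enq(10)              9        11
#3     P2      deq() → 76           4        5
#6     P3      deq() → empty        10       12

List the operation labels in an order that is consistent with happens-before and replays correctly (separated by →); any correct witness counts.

step 1: #1 enq(76) — queue <76>
step 2: #3 deq() → 76 — queue <>
step 3: #2 deq() → empty — queue <>
step 4: #4 deq() → empty — queue <>
step 5: #6 deq() → empty — queue <>
step 6: #5 enq(10) — queue <10>

#1 → #3 → #2 → #4 → #6 → #5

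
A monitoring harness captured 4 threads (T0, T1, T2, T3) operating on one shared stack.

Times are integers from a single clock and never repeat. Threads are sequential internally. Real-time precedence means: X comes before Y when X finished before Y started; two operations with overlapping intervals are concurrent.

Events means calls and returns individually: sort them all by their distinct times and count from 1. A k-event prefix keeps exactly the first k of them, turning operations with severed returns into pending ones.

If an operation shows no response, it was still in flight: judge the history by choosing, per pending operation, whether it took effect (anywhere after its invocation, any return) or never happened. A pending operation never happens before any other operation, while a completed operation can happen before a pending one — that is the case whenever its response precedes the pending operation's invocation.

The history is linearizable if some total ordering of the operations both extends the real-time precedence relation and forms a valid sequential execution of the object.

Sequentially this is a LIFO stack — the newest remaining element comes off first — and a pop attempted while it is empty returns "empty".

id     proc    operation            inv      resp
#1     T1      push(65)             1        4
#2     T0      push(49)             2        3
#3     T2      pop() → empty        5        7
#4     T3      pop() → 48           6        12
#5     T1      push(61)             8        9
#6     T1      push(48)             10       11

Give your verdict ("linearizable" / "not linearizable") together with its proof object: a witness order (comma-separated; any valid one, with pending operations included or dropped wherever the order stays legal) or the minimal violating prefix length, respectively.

not linearizable — minimal violating prefix: 7 events

the violation lands at event 7, #3's response at time 7: events 1..6 linearize, events 1..7 do not
no legal order exists: 2 real-time-consistent candidates over 3 completed stack operations, all rejected
completion choices over the 1 pending operation (#4) were checked; none helps
e.g. #1, #2, #3 (pending dropped): illegal at step 3, since #3 pop() → empty cannot apply there
e.g. #2, #1, #3 (pending dropped): illegal at step 3, since #3 pop() → empty cannot apply there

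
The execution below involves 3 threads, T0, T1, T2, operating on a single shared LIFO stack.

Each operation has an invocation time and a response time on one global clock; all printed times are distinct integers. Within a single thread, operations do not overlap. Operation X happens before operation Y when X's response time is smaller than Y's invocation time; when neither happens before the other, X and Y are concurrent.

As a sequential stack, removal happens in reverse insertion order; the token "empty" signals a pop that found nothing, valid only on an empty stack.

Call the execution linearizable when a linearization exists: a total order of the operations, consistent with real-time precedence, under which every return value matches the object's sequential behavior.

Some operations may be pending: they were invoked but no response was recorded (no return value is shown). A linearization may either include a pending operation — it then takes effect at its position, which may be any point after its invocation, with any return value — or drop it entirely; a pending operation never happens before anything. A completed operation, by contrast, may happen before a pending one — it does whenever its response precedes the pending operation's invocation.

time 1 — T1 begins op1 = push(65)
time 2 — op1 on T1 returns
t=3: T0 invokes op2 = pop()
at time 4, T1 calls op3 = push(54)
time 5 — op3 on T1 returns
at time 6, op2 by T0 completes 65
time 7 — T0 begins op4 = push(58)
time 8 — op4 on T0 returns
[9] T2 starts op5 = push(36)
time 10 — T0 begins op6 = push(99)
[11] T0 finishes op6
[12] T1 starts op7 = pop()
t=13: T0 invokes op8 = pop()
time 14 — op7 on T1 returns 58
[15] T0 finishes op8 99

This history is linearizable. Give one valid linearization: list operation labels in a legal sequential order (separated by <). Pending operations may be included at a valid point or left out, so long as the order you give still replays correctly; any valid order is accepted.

1. op1 push(65), leaving stack <65>
2. op2 pop() → 65, leaving stack <>
3. op3 push(54), leaving stack <54>
4. op4 push(58), leaving stack <54,58>
5. op6 push(99), leaving stack <54,58,99>
6. op8 pop() → 99, leaving stack <54,58>
7. op7 pop() → 58, leaving stack <54>

op1 < op2 < op3 < op4 < op6 < op8 < op7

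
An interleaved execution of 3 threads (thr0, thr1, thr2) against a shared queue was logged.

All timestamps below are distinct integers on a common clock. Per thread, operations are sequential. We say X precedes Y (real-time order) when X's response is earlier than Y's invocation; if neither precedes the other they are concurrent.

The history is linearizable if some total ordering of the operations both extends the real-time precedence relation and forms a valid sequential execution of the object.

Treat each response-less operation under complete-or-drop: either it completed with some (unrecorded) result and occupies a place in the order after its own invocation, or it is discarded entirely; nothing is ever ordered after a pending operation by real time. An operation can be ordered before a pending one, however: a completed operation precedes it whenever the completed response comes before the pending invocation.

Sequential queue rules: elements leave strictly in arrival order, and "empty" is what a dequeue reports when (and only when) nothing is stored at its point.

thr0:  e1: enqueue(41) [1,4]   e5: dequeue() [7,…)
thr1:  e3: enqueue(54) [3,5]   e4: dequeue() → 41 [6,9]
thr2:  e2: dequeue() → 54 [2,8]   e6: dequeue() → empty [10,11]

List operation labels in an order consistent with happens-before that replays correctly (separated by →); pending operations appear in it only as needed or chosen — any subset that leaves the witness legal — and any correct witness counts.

e1 → e3 → e4 → e2 → e5 → e6

1. e1 enqueue(41), leaving queue <41>
2. e3 enqueue(54), leaving queue <41,54>
3. e4 dequeue() → 41, leaving queue <54>
4. e2 dequeue() → 54, leaving queue <>
5. e5 dequeue() (pending, included), leaving queue <>
6. e6 dequeue() → empty, leaving queue <>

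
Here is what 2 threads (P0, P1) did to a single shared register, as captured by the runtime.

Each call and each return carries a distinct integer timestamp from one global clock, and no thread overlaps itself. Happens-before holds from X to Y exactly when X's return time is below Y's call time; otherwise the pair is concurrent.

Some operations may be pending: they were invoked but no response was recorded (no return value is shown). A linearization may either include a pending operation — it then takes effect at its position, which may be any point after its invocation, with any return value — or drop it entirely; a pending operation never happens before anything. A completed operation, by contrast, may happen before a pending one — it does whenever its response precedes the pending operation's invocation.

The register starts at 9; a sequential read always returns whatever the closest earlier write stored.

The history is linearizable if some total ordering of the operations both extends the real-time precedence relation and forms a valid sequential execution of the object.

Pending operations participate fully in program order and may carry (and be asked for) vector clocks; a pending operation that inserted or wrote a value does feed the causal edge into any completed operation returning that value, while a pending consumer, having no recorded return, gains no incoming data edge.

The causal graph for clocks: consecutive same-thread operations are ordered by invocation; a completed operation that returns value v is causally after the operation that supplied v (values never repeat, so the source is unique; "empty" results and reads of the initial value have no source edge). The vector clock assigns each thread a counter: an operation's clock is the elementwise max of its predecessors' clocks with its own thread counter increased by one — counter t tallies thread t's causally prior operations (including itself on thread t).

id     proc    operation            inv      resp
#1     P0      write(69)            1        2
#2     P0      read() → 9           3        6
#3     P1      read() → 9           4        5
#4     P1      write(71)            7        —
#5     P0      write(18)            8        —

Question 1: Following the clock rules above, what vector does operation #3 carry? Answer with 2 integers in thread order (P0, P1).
Answer: (0, 1)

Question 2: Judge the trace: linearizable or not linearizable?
not linearizable

already the first 5 events (up to #3's response at time 5) admit no linearization; the first 4 still do
the sole real-time-consistent order of 2 completed operations fails the register replay
every completion of the 1 pending operation (#2) was checked; none linearizes
one such order, #1, #3 (pending dropped), breaks at step 2 where #3 read() → 9 is illegal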